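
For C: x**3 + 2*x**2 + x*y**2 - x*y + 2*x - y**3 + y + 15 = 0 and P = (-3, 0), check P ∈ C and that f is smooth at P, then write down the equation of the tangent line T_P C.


Tangent line at P: 17*x + 4*y + 51 = 0.

Step 1: f(-3, 0) = 0, so P lies on C.
Step 2: partial derivatives
  f_x(x, y) = 3*x**2 + 4*x + y**2 - y + 2, f_y(x, y) = 2*x*y - x - 3*y**2 + 1.
  f_x(P) = 17, f_y(P) = 4 (gradient nonzero, so P is smooth).
Step 3: tangent line at P: 17·(x − -3) + 4·(y − 0) = 0.
Expanding: 17*x + 4*y + 51 = 0.


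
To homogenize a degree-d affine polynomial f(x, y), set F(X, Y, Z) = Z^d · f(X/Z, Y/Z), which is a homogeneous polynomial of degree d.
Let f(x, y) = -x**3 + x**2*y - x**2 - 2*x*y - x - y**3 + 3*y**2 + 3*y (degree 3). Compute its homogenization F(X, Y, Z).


F(X, Y, Z) = -X**3 + X**2*Y - X**2*Z - 2*X*Y*Z - X*Z**2 - Y**3 + 3*Y**2*Z + 3*Y*Z**2

deg(f) = 3.
Substitute x = X/Z, y = Y/Z into f, then multiply by Z^3.
  monomial -1·x^3·y^0 ↦ -1·X^3·Y^0·Z^0.
  monomial 1·x^2·y^1 ↦ 1·X^2·Y^1·Z^0.
  monomial -1·x^2·y^0 ↦ -1·X^2·Y^0·Z^1.
  monomial -2·x^1·y^1 ↦ -2·X^1·Y^1·Z^1.
  monomial -1·x^1·y^0 ↦ -1·X^1·Y^0·Z^2.
  monomial -1·x^0·y^3 ↦ -1·X^0·Y^3·Z^0.
  monomial 3·x^0·y^2 ↦ 3·X^0·Y^2·Z^1.
  monomial 3·x^0·y^1 ↦ 3·X^0·Y^1·Z^2.
Collecting: F(X, Y, Z) = -X**3 + X**2*Y - X**2*Z - 2*X*Y*Z - X*Z**2 - Y**3 + 3*Y**2*Z + 3*Y*Z**2.


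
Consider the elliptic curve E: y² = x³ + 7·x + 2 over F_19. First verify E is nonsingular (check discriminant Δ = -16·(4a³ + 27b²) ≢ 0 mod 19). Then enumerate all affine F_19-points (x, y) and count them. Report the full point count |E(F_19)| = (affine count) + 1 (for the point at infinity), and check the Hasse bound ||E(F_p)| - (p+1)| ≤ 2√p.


Affine points = {(2, 9), (2, 10), (8, 0), (11, 2), (11, 17), (12, 3), (12, 16), (15, 9), (15, 10), (16, 7), (16, 12)}; affine count = 11; |E(F_19)| = 12.

Discriminant check: Δ ∝ 4a³ + 27b² = 4·7³ + 27·2² = 4·343 + 27·4 ≡ 17 (mod 19). Nonzero ⇒ E is nonsingular.
For each x ∈ F_19, compute rhs = x³ + 7·x + 2 mod 19, then count y ∈ F_19 with y² ≡ rhs.
  x = 0: rhs = 2, matching y values: none (0 points).
  x = 1: rhs = 10, matching y values: none (0 points).
  x = 2: rhs = 5, matching y values: 9, 10 (2 points).
  x = 3: rhs = 12, matching y values: none (0 points).
  x = 4: rhs = 18, matching y values: none (0 points).
  x = 5: rhs = 10, matching y values: none (0 points).
  x = 6: rhs = 13, matching y values: none (0 points).
  x = 7: rhs = 14, matching y values: none (0 points).
  x = 8: rhs = 0, matching y values: 0 (1 points).
  x = 9: rhs = 15, matching y values: none (0 points).
  x = 10: rhs = 8, matching y values: none (0 points).
  x = 11: rhs = 4, matching y values: 2, 17 (2 points).
  x = 12: rhs = 9, matching y values: 3, 16 (2 points).
  x = 13: rhs = 10, matching y values: none (0 points).
  x = 14: rhs = 13, matching y values: none (0 points).
  x = 15: rhs = 5, matching y values: 9, 10 (2 points).
  x = 16: rhs = 11, matching y values: 7, 12 (2 points).
  x = 17: rhs = 18, matching y values: none (0 points).
  x = 18: rhs = 13, matching y values: none (0 points).
Total affine count: 11.
Full point count |E(F_19)| = 11 + 1 = 12.
Hasse bound: |12 − (19+1)| = |-8| = 8 ≤ 2√19 ≈ 8.7178 ✓.


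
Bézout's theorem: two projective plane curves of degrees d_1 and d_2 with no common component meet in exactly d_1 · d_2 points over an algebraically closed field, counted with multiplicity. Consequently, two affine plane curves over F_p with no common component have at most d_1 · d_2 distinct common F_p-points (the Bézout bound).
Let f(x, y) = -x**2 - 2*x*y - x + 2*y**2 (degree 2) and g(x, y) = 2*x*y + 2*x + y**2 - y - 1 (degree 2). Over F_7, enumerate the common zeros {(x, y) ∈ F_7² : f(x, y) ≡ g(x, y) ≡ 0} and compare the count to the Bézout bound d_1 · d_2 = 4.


Common zeros: {(2, 3)}; count = 1; Bézout bound = 4.

deg(f) = 2, deg(g) = 2, so Bézout bound = 4.
Scan x ∈ F_7. For each x, list the y ∈ F_7 with f(x, y) ≡ 0 and those with g(x, y) ≡ 0 (mod 7); the common zeros in that column are the intersection.
  x = 0: f ≡ 0 at y ∈ {0}; g ≡ 0 at y ∈ ∅; common: ∅.
  x = 1: f ≡ 0 at y ∈ ∅; g ≡ 0 at y ∈ {2, 4}; common: ∅.
  x = 2: f ≡ 0 at y ∈ {3, 6}; g ≡ 0 at y ∈ {1, 3}; common: {3}.
  x = 3: f ≡ 0 at y ∈ ∅; g ≡ 0 at y ∈ ∅; common: ∅.
  x = 4: f ≡ 0 at y ∈ {2}; g ≡ 0 at y ∈ {0}; common: ∅.
  x = 5: f ≡ 0 at y ∈ {2, 3}; g ≡ 0 at y ∈ ∅; common: ∅.
  x = 6: f ≡ 0 at y ∈ {0, 6}; g ≡ 0 at y ∈ {5}; common: ∅.
Collecting: common zeros = {(2, 3)}, so the count is 1.
Comparison with the Bézout bound: 1 ≤ 4 = deg(f)·deg(g), as expected for curves with no common component (the affine F_7-count falls short of the bound because intersections may lie at infinity, over extension fields, or carry multiplicity).


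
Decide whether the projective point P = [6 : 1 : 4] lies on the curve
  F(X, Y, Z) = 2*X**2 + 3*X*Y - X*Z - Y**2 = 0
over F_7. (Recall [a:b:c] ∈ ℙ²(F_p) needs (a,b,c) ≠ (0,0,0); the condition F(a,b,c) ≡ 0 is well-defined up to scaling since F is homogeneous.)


F(6,1,4) ≡ 2 (mod 7); P is NOT on the curve.

Evaluate F(6, 1, 4) term-by-term (mod 7).
  2*X**2 ↦ 2·36·1·1 = 72
  3*X*Y ↦ 3·6·1·1 = 18
  -X*Z ↦ -1·6·1·4 = -24
  -Y**2 ↦ -1·1·1·1 = -1
Sum: F(6, 1, 4) = (72) + (18) + (-24) + (-1) = 65.
Reducing mod 7: 65 ≡ 2 (mod 7).
Since F(a, b, c) ≡ 2 ≠ 0 (mod 7), P does NOT lie on the curve.


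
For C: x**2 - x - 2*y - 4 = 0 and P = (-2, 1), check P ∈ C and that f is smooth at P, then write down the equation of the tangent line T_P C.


Tangent line at P: -5*x - 2*y - 8 = 0.

Step 1: f(-2, 1) = 0, so P lies on C.
Step 2: partial derivatives
  f_x(x, y) = 2*x - 1, f_y(x, y) = -2.
  f_x(P) = -5, f_y(P) = -2 (gradient nonzero, so P is smooth).
Step 3: tangent line at P: -5·(x − -2) + -2·(y − 1) = 0.
Expanding: -5*x - 2*y - 8 = 0.


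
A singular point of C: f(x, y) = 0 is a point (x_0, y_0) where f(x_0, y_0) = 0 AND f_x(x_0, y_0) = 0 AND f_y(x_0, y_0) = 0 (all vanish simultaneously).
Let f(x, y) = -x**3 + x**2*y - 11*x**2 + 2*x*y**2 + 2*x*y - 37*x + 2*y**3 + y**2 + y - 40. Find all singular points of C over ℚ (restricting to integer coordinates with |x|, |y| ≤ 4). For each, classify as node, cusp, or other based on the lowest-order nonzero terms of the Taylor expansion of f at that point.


Singular points: {(-3, 1)}; classification: node.

Compute partial derivatives:
  f_x = -3*x**2 + 2*x*y - 22*x + 2*y**2 + 2*y - 37.
  f_y = x**2 + 4*x*y + 2*x + 6*y**2 + 2*y + 1.
Scan x_0 ∈ {−4, ..., 4}. For each x_0, f_y(x_0, y) is a polynomial in y; find its integer roots y ∈ {−4, ..., 4}, then test f_x and f at those candidates.
  x = -4: f_y(-4, y) = 6*y**2 - 14*y + 9; no integer root y with |y| ≤ 4.
  x = -3: f_y(-3, y) = 6*y**2 - 10*y + 4; vanishes at y ∈ {1}. (-3, 1): f_x = 0, f = 0 — SINGULAR.
  x = -2: f_y(-2, y) = 6*y**2 - 6*y + 1; no integer root y with |y| ≤ 4.
  x = -1: f_y(-1, y) = 6*y**2 - 2*y; vanishes at y ∈ {0}. (-1, 0): f_x = -18 ≠ 0.
  x = 0: f_y(0, y) = 6*y**2 + 2*y + 1; no integer root y with |y| ≤ 4.
  x = 1: f_y(1, y) = 6*y**2 + 6*y + 4; no integer root y with |y| ≤ 4.
  x = 2: f_y(2, y) = 6*y**2 + 10*y + 9; no integer root y with |y| ≤ 4.
  x = 3: f_y(3, y) = 6*y**2 + 14*y + 16; no integer root y with |y| ≤ 4.
  x = 4: f_y(4, y) = 6*y**2 + 18*y + 25; no integer root y with |y| ≤ 4.
Only singular point on the grid: (-3, 1).
Classify: substitute x = -3 + u, y = 1 + v and expand: f = -u**3 + u**2*v - u**2 + 2*u*v**2 + 2*v**3 + v**2.
No constant or linear terms (consistent with a singular point). Quadratic part: -u**2 + v**2. Cubic part: -u**3 + u**2*v + 2*u*v**2 + 2*v**3.
The quadratic part v**2 - u**2 = (v − u)(v + u) splits into two distinct linear factors, so there are two distinct tangent lines y − 1 = ±(x − -3) — this is a node (ordinary double point).
Classification: node.


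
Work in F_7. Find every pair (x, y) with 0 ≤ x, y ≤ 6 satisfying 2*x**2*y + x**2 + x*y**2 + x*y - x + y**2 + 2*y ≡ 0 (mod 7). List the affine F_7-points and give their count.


Affine F_7-points: {(0, 0), (0, 5), (1, 0), (1, 1), (2, 4), (2, 6), (4, 6), (5, 3), (5, 5), (6, 4)}; count = 10.

For each of the 49 pairs (x, y) ∈ F_7², evaluate f(x, y) mod 7. Record the zeros.
  x = 0: [0↦0, 1↦3, 2↦1, 3↦1, 4↦3, 5↦0, 6↦6]  zeros at y ∈ {0, 5}
  x = 1: [0↦0, 1↦0, 2↦4, 3↦5, 4↦3, 5↦5, 6↦4]  zeros at y ∈ {0, 1}
  x = 2: [0↦2, 1↦3, 2↦3, 3↦2, 4↦0, 5↦4, 6↦0]  zeros at y ∈ {4, 6}
  x = 3: [0↦6, 1↦5, 2↦5, 3↦6, 4↦1, 5↦4, 6↦1]  zeros at y ∈ ∅
  x = 4: [0↦5, 1↦6, 2↦3, 3↦3, 4↦6, 5↦5, 6↦0]  zeros at y ∈ {6}
  x = 5: [0↦6, 1↦6, 2↦4, 3↦0, 4↦1, 5↦0, 6↦4]  zeros at y ∈ {3, 5}
  x = 6: [0↦2, 1↦5, 2↦1, 3↦4, 4↦0, 5↦3, 6↦6]  zeros at y ∈ {4}
Collecting zeros: affine points = {(0, 0), (0, 5), (1, 0), (1, 1), (2, 4), (2, 6), (4, 6), (5, 3), (5, 5), (6, 4)}.
Total count |C(F_7)_aff| = 10.


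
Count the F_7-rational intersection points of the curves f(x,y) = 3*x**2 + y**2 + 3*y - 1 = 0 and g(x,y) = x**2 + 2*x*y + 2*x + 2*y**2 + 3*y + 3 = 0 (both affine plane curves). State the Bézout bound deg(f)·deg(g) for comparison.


Common zeros: ∅; count = 0; Bézout bound = 4.

deg(f) = 2, deg(g) = 2, so Bézout bound = 4.
Scan x ∈ F_7. For each x, list the y ∈ F_7 with f(x, y) ≡ 0 and those with g(x, y) ≡ 0 (mod 7); the common zeros in that column are the intersection.
  x = 0: f ≡ 0 at y ∈ ∅; g ≡ 0 at y ∈ ∅; common: ∅.
  x = 1: f ≡ 0 at y ∈ {5, 6}; g ≡ 0 at y ∈ ∅; common: ∅.
  x = 2: f ≡ 0 at y ∈ {2}; g ≡ 0 at y ∈ ∅; common: ∅.
  x = 3: f ≡ 0 at y ∈ ∅; g ≡ 0 at y ∈ {3}; common: ∅.
  x = 4: f ≡ 0 at y ∈ ∅; g ≡ 0 at y ∈ ∅; common: ∅.
  x = 5: f ≡ 0 at y ∈ {2}; g ≡ 0 at y ∈ ∅; common: ∅.
  x = 6: f ≡ 0 at y ∈ {5, 6}; g ≡ 0 at y ∈ ∅; common: ∅.
Collecting: common zeros = ∅, so the count is 0.
Comparison with the Bézout bound: 0 ≤ 4 = deg(f)·deg(g), as expected for curves with no common component (the affine F_7-count falls short of the bound because intersections may lie at infinity, over extension fields, or carry multiplicity).


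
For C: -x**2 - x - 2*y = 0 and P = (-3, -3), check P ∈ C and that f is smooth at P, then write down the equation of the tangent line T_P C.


Tangent line at P: 5*x - 2*y + 9 = 0.

Step 1: f(-3, -3) = 0, so P lies on C.
Step 2: partial derivatives
  f_x(x, y) = -2*x - 1, f_y(x, y) = -2.
  f_x(P) = 5, f_y(P) = -2 (gradient nonzero, so P is smooth).
Step 3: tangent line at P: 5·(x − -3) + -2·(y − -3) = 0.
Expanding: 5*x - 2*y + 9 = 0.


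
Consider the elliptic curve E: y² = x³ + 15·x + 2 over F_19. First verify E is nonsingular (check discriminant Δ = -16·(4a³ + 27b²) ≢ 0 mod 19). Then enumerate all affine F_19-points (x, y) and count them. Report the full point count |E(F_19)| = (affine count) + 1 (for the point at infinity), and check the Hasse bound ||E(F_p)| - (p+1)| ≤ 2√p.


Affine points = {(3, 6), (3, 13), (6, 2), (6, 17), (8, 8), (8, 11), (9, 7), (9, 12), (11, 4), (11, 15), (13, 0), (14, 7), (14, 12), (15, 7), (15, 12), (16, 5), (16, 14), (18, 9), (18, 10)}; affine count = 19; |E(F_19)| = 20.

Discriminant check: Δ ∝ 4a³ + 27b² = 4·15³ + 27·2² = 4·3375 + 27·4 ≡ 4 (mod 19). Nonzero ⇒ E is nonsingular.
For each x ∈ F_19, compute rhs = x³ + 15·x + 2 mod 19, then count y ∈ F_19 with y² ≡ rhs.
  x = 0: rhs = 2, matching y values: none (0 points).
  x = 1: rhs = 18, matching y values: none (0 points).
  x = 2: rhs = 2, matching y values: none (0 points).
  x = 3: rhs = 17, matching y values: 6, 13 (2 points).
  x = 4: rhs = 12, matching y values: none (0 points).
  x = 5: rhs = 12, matching y values: none (0 points).
  x = 6: rhs = 4, matching y values: 2, 17 (2 points).
  x = 7: rhs = 13, matching y values: none (0 points).
  x = 8: rhs = 7, matching y values: 8, 11 (2 points).
  x = 9: rhs = 11, matching y values: 7, 12 (2 points).
  x = 10: rhs = 12, matching y values: none (0 points).
  x = 11: rhs = 16, matching y values: 4, 15 (2 points).
  x = 12: rhs = 10, matching y values: none (0 points).
  x = 13: rhs = 0, matching y values: 0 (1 points).
  x = 14: rhs = 11, matching y values: 7, 12 (2 points).
  x = 15: rhs = 11, matching y values: 7, 12 (2 points).
  x = 16: rhs = 6, matching y values: 5, 14 (2 points).
  x = 17: rhs = 2, matching y values: none (0 points).
  x = 18: rhs = 5, matching y values: 9, 10 (2 points).
Total affine count: 19.
Full point count |E(F_19)| = 19 + 1 = 20.
Hasse bound: |20 − (19+1)| = |0| = 0 ≤ 2√19 ≈ 8.7178 ✓.


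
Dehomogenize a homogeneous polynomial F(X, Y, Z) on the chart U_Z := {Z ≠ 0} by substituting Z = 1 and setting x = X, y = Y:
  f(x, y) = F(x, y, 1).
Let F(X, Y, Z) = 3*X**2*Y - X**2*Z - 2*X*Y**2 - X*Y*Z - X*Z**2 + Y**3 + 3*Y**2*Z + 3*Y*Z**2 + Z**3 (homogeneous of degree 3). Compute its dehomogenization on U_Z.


f(x, y) = 3*x**2*y - x**2 - 2*x*y**2 - x*y - x + y**3 + 3*y**2 + 3*y + 1

On U_Z we set Z = 1. Each monomial c·X^i·Y^j·Z^k in F becomes c·x^i·y^j·1^k = c·x^i·y^j.
Substituting Z = 1: F(X, Y, 1) = 3*x**2*y - x**2 - 2*x*y**2 - x*y - x + y**3 + 3*y**2 + 3*y + 1.
Note: deg(f) ≤ deg(F) = 3; strict inequality happens when F is divisible by Z (lost terms).


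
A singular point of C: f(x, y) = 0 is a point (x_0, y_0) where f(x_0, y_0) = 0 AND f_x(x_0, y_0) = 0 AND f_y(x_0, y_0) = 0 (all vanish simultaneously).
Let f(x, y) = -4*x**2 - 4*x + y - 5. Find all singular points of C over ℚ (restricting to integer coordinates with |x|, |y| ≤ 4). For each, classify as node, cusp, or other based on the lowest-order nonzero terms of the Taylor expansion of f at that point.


No singular points in the scanned grid; C is smooth there.

Compute partial derivatives:
  f_x = -8*x - 4.
  f_y = 1.
f_y = 1 is a nonzero constant, so f_y never vanishes: no point (x, y) can satisfy f = f_x = f_y = 0. In particular no (x, y) ∈ {−4, ..., 4}² is singular; the curve is smooth.


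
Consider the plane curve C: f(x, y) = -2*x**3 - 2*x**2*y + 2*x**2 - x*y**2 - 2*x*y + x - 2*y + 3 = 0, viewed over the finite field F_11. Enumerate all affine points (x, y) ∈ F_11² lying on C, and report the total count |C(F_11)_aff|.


Affine F_11-points: {(0, 7), (5, 5), (5, 9), (8, 5), (8, 7), (9, 4), (9, 10)}; count = 7.

For each of the 121 pairs (x, y) ∈ F_11², evaluate f(x, y) mod 11. Record the zeros.
  x = 0: [0↦3, 1↦1, 2↦10, 3↦8, 4↦6, 5↦4, 6↦2, 7↦0, 8↦9, 9↦7, 10↦5]  zeros at y ∈ {7}
  x = 1: [0↦4, 1↦8, 2↦10, 3↦10, 4↦8, 5↦4, 6↦9, 7↦1, 8↦2, 9↦1, 10↦9]  zeros at y ∈ ∅
  x = 2: [0↦8, 1↦3, 2↦5, 3↦3, 4↦8, 5↦9, 6↦6, 7↦10, 8↦10, 9↦6, 10↦9]  zeros at y ∈ ∅
  x = 3: [0↦3, 1↦7, 2↦5, 3↦8, 4↦5, 5↦7, 6↦3, 7↦4, 8↦10, 9↦10, 10↦4]  zeros at y ∈ ∅
  x = 4: [0↦10, 1↦8, 2↦9, 3↦2, 4↦9, 5↦8, 6↦10, 7↦4, 8↦1, 9↦1, 10↦4]  zeros at y ∈ ∅
  x = 5: [0↦6, 1↦5, 2↦5, 3↦6, 4↦8, 5↦0, 6↦4, 7↦9, 8↦4, 9↦0, 10↦8]  zeros at y ∈ {5, 9}
  x = 6: [0↦1, 1↦8, 2↦3, 3↦8, 4↦1, 5↦4, 6↦6, 7↦7, 8↦7, 9↦6, 10↦4]  zeros at y ∈ ∅
  x = 7: [0↦5, 1↦5, 2↦2, 3↦7, 4↦9, 5↦8, 6↦4, 7↦8, 8↦9, 9↦7, 10↦2]  zeros at y ∈ ∅
  x = 8: [0↦6, 1↦6, 2↦1, 3↦2, 4↦9, 5↦0, 6↦8, 7↦0, 8↦9, 9↦2, 10↦1]  zeros at y ∈ {5, 7}
  x = 9: [0↦3, 1↦10, 2↦10, 3↦3, 4↦0, 5↦1, 6↦6, 7↦4, 8↦6, 9↦1, 10↦0]  zeros at y ∈ {4, 10}
  x = 10: [0↦6, 1↦5, 2↦6, 3↦9, 4↦3, 5↦10, 6↦8, 7↦8, 8↦10, 9↦3, 10↦9]  zeros at y ∈ ∅
Collecting zeros: affine points = {(0, 7), (5, 5), (5, 9), (8, 5), (8, 7), (9, 4), (9, 10)}.
Total count |C(F_11)_aff| = 7.


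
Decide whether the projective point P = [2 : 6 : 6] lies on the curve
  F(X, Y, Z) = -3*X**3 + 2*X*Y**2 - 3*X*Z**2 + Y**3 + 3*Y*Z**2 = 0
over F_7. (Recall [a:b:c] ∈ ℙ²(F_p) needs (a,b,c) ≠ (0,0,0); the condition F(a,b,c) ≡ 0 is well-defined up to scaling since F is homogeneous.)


F(2,6,6) ≡ 5 (mod 7); P is NOT on the curve.

Evaluate F(2, 6, 6) term-by-term (mod 7).
  -3*X**3 ↦ -3·8·1·1 = -24
  2*X*Y**2 ↦ 2·2·36·1 = 144
  -3*X*Z**2 ↦ -3·2·1·36 = -216
  Y**3 ↦ 1·1·216·1 = 216
  3*Y*Z**2 ↦ 3·1·6·36 = 648
Sum: F(2, 6, 6) = (-24) + (144) + (-216) + (216) + (648) = 768.
Reducing mod 7: 768 ≡ 5 (mod 7).
Since F(a, b, c) ≡ 5 ≠ 0 (mod 7), P does NOT lie on the curve.


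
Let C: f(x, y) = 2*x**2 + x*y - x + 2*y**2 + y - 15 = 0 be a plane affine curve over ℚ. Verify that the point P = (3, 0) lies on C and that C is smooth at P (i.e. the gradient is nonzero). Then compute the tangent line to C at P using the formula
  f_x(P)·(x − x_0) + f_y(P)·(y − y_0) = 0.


Tangent line at P: 11*x + 4*y - 33 = 0.

Step 1: f(3, 0) = 0, so P lies on C.
Step 2: partial derivatives
  f_x(x, y) = 4*x + y - 1, f_y(x, y) = x + 4*y + 1.
  f_x(P) = 11, f_y(P) = 4 (gradient nonzero, so P is smooth).
Step 3: tangent line at P: 11·(x − 3) + 4·(y − 0) = 0.
Expanding: 11*x + 4*y - 33 = 0.


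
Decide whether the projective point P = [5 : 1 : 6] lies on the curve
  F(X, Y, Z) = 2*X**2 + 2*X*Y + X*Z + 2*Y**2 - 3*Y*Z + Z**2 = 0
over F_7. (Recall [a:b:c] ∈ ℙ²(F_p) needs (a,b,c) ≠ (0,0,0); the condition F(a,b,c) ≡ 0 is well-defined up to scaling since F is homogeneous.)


F(5,1,6) ≡ 5 (mod 7); P is NOT on the curve.

Evaluate F(5, 1, 6) term-by-term (mod 7).
  2*X**2 ↦ 2·25·1·1 = 50
  2*X*Y ↦ 2·5·1·1 = 10
  X*Z ↦ 1·5·1·6 = 30
  2*Y**2 ↦ 2·1·1·1 = 2
  -3*Y*Z ↦ -3·1·1·6 = -18
  Z**2 ↦ 1·1·1·36 = 36
Sum: F(5, 1, 6) = (50) + (10) + (30) + (2) + (-18) + (36) = 110.
Reducing mod 7: 110 ≡ 5 (mod 7).
Since F(a, b, c) ≡ 5 ≠ 0 (mod 7), P does NOT lie on the curve.


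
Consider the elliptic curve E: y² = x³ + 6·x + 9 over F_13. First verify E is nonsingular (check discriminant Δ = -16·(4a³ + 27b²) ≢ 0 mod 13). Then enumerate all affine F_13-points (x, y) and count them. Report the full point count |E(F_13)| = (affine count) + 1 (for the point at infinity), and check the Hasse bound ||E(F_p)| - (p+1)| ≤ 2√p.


Affine points = {(0, 3), (0, 10), (1, 4), (1, 9), (2, 4), (2, 9), (6, 1), (6, 12), (7, 2), (7, 11), (8, 6), (8, 7), (9, 5), (9, 8), (10, 4), (10, 9)}; affine count = 16; |E(F_13)| = 17.

Discriminant check: Δ ∝ 4a³ + 27b² = 4·6³ + 27·9² = 4·216 + 27·81 ≡ 9 (mod 13). Nonzero ⇒ E is nonsingular.
For each x ∈ F_13, compute rhs = x³ + 6·x + 9 mod 13, then count y ∈ F_13 with y² ≡ rhs.
  x = 0: rhs = 9, matching y values: 3, 10 (2 points).
  x = 1: rhs = 3, matching y values: 4, 9 (2 points).
  x = 2: rhs = 3, matching y values: 4, 9 (2 points).
  x = 3: rhs = 2, matching y values: none (0 points).
  x = 4: rhs = 6, matching y values: none (0 points).
  x = 5: rhs = 8, matching y values: none (0 points).
  x = 6: rhs = 1, matching y values: 1, 12 (2 points).
  x = 7: rhs = 4, matching y values: 2, 11 (2 points).
  x = 8: rhs = 10, matching y values: 6, 7 (2 points).
  x = 9: rhs = 12, matching y values: 5, 8 (2 points).
  x = 10: rhs = 3, matching y values: 4, 9 (2 points).
  x = 11: rhs = 2, matching y values: none (0 points).
  x = 12: rhs = 2, matching y values: none (0 points).
Total affine count: 16.
Full point count |E(F_13)| = 16 + 1 = 17.
Hasse bound: |17 − (13+1)| = |3| = 3 ≤ 2√13 ≈ 7.2111 ✓.


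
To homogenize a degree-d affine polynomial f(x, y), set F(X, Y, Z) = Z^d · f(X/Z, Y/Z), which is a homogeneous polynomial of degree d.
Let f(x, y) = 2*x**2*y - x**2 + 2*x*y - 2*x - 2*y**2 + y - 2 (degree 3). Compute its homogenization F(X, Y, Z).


F(X, Y, Z) = 2*X**2*Y - X**2*Z + 2*X*Y*Z - 2*X*Z**2 - 2*Y**2*Z + Y*Z**2 - 2*Z**3

deg(f) = 3.
Substitute x = X/Z, y = Y/Z into f, then multiply by Z^3.
  monomial 2·x^2·y^1 ↦ 2·X^2·Y^1·Z^0.
  monomial -1·x^2·y^0 ↦ -1·X^2·Y^0·Z^1.
  monomial 2·x^1·y^1 ↦ 2·X^1·Y^1·Z^1.
  monomial -2·x^1·y^0 ↦ -2·X^1·Y^0·Z^2.
  monomial -2·x^0·y^2 ↦ -2·X^0·Y^2·Z^1.
  monomial 1·x^0·y^1 ↦ 1·X^0·Y^1·Z^2.
  monomial -2·x^0·y^0 ↦ -2·X^0·Y^0·Z^3.
Collecting: F(X, Y, Z) = 2*X**2*Y - X**2*Z + 2*X*Y*Z - 2*X*Z**2 - 2*Y**2*Z + Y*Z**2 - 2*Z**3.


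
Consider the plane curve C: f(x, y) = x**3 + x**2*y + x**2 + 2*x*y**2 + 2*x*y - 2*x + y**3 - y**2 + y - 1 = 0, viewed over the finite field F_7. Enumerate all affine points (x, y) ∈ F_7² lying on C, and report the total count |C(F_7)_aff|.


Affine F_7-points: {(0, 1), (2, 0), (2, 5), (2, 6)}; count = 4.

For each of the 49 pairs (x, y) ∈ F_7², evaluate f(x, y) mod 7. Record the zeros.
  x = 0: [0↦6, 1↦0, 2↦5, 3↦6, 4↦2, 5↦6, 6↦3]  zeros at y ∈ {1}
  x = 1: [0↦6, 1↦5, 2↦5, 3↦5, 4↦4, 5↦1, 6↦2]  zeros at y ∈ ∅
  x = 2: [0↦0, 1↦6, 2↦3, 3↦4, 4↦1, 5↦0, 6↦0]  zeros at y ∈ {0, 5, 6}
  x = 3: [0↦1, 1↦2, 2↦5, 3↦2, 4↦6, 5↦2, 6↦3]  zeros at y ∈ ∅
  x = 4: [0↦1, 1↦6, 2↦3, 3↦5, 4↦4, 5↦6, 6↦3]  zeros at y ∈ ∅
  x = 5: [0↦6, 1↦3, 2↦3, 3↦5, 4↦1, 5↦4, 6↦6]  zeros at y ∈ ∅
  x = 6: [0↦1, 1↦6, 2↦4, 3↦1, 4↦3, 5↦2, 6↦4]  zeros at y ∈ ∅
Collecting zeros: affine points = {(0, 1), (2, 0), (2, 5), (2, 6)}.
Total count |C(F_7)_aff| = 4.


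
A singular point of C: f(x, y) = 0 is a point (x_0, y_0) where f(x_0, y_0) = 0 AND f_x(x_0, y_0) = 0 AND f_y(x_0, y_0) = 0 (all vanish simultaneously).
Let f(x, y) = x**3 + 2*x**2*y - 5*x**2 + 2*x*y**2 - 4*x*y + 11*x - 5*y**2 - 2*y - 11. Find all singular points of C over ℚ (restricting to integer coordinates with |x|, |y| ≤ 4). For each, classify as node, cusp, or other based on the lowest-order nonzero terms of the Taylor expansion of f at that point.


Singular points: {(3, -2)}; classification: cusp.

Compute partial derivatives:
  f_x = 3*x**2 + 4*x*y - 10*x + 2*y**2 - 4*y + 11.
  f_y = 2*x**2 + 4*x*y - 4*x - 10*y - 2.
Scan x_0 ∈ {−4, ..., 4}. For each x_0, f_y(x_0, y) is a polynomial in y; find its integer roots y ∈ {−4, ..., 4}, then test f_x and f at those candidates.
  x = -4: f_y(-4, y) = 46 - 26*y; no integer root y with |y| ≤ 4.
  x = -3: f_y(-3, y) = 28 - 22*y; no integer root y with |y| ≤ 4.
  x = -2: f_y(-2, y) = 14 - 18*y; no integer root y with |y| ≤ 4.
  x = -1: f_y(-1, y) = 4 - 14*y; no integer root y with |y| ≤ 4.
  x = 0: f_y(0, y) = -10*y - 2; no integer root y with |y| ≤ 4.
  x = 1: f_y(1, y) = -6*y - 4; no integer root y with |y| ≤ 4.
  x = 2: f_y(2, y) = -2*y - 2; vanishes at y ∈ {-1}. (2, -1): f_x = 1 ≠ 0.
  x = 3: f_y(3, y) = 2*y + 4; vanishes at y ∈ {-2}. (3, -2): f_x = 0, f = 0 — SINGULAR.
  x = 4: f_y(4, y) = 6*y + 14; no integer root y with |y| ≤ 4.
Only singular point on the grid: (3, -2).
Classify: substitute x = 3 + u, y = -2 + v and expand: f = u**3 + 2*u**2*v + 2*u*v**2 + v**2.
No constant or linear terms (consistent with a singular point). Quadratic part: v**2. Cubic part: u**3 + 2*u**2*v + 2*u*v**2.
The quadratic part v**2 is a perfect square, so there is a single (double) tangent line v = 0, i.e. y = -2. Restricting the cubic part to that line (v = 0) leaves u**3 ≠ 0, so f is not divisible by v and the branch is v² ≈ -u**3 to lowest order — this is a cusp.
Classification: cusp.


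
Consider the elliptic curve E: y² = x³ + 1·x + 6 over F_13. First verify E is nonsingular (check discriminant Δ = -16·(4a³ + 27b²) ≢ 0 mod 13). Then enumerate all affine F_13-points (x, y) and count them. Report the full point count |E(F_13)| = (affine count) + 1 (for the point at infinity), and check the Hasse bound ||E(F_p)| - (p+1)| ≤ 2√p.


Affine points = {(2, 4), (2, 9), (3, 6), (3, 7), (4, 3), (4, 10), (9, 4), (9, 9), (11, 3), (11, 10), (12, 2), (12, 11)}; affine count = 12; |E(F_13)| = 13.

Discriminant check: Δ ∝ 4a³ + 27b² = 4·1³ + 27·6² = 4·1 + 27·36 ≡ 1 (mod 13). Nonzero ⇒ E is nonsingular.
For each x ∈ F_13, compute rhs = x³ + 1·x + 6 mod 13, then count y ∈ F_13 with y² ≡ rhs.
  x = 0: rhs = 6, matching y values: none (0 points).
  x = 1: rhs = 8, matching y values: none (0 points).
  x = 2: rhs = 3, matching y values: 4, 9 (2 points).
  x = 3: rhs = 10, matching y values: 6, 7 (2 points).
  x = 4: rhs = 9, matching y values: 3, 10 (2 points).
  x = 5: rhs = 6, matching y values: none (0 points).
  x = 6: rhs = 7, matching y values: none (0 points).
  x = 7: rhs = 5, matching y values: none (0 points).
  x = 8: rhs = 6, matching y values: none (0 points).
  x = 9: rhs = 3, matching y values: 4, 9 (2 points).
  x = 10: rhs = 2, matching y values: none (0 points).
  x = 11: rhs = 9, matching y values: 3, 10 (2 points).
  x = 12: rhs = 4, matching y values: 2, 11 (2 points).
Total affine count: 12.
Full point count |E(F_13)| = 12 + 1 = 13.
Hasse bound: |13 − (13+1)| = |-1| = 1 ≤ 2√13 ≈ 7.2111 ✓.


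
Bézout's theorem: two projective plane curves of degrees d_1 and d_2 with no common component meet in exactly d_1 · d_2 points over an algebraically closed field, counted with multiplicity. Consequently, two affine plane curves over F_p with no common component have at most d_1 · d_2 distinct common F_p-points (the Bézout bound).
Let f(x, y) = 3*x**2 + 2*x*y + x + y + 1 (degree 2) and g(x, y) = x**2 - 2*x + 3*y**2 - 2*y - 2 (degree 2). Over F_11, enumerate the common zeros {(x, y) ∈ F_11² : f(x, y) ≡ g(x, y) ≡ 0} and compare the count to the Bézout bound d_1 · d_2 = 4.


Common zeros: {(3, 5), (4, 10), (7, 8), (10, 3)}; count = 4; Bézout bound = 4.

deg(f) = 2, deg(g) = 2, so Bézout bound = 4.
Scan x ∈ F_11. For each x, list the y ∈ F_11 with f(x, y) ≡ 0 and those with g(x, y) ≡ 0 (mod 11); the common zeros in that column are the intersection.
  x = 0: f ≡ 0 at y ∈ {10}; g ≡ 0 at y ∈ ∅; common: ∅.
  x = 1: f ≡ 0 at y ∈ {2}; g ≡ 0 at y ∈ ∅; common: ∅.
  x = 2: f ≡ 0 at y ∈ {8}; g ≡ 0 at y ∈ ∅; common: ∅.
  x = 3: f ≡ 0 at y ∈ {5}; g ≡ 0 at y ∈ {3, 5}; common: {5}.
  x = 4: f ≡ 0 at y ∈ {10}; g ≡ 0 at y ∈ {9, 10}; common: {10}.
  x = 5: f ≡ 0 at y ∈ ∅; g ≡ 0 at y ∈ ∅; common: ∅.
  x = 6: f ≡ 0 at y ∈ {3}; g ≡ 0 at y ∈ {0, 8}; common: ∅.
  x = 7: f ≡ 0 at y ∈ {8}; g ≡ 0 at y ∈ {0, 8}; common: {8}.
  x = 8: f ≡ 0 at y ∈ {5}; g ≡ 0 at y ∈ ∅; common: ∅.
  x = 9: f ≡ 0 at y ∈ {0}; g ≡ 0 at y ∈ {9, 10}; common: ∅.
  x = 10: f ≡ 0 at y ∈ {3}; g ≡ 0 at y ∈ {3, 5}; common: {3}.
Collecting: common zeros = {(3, 5), (4, 10), (7, 8), (10, 3)}, so the count is 4.
Comparison with the Bézout bound: 4 ≤ 4 = deg(f)·deg(g), as expected for curves with no common component (the bound is attained).


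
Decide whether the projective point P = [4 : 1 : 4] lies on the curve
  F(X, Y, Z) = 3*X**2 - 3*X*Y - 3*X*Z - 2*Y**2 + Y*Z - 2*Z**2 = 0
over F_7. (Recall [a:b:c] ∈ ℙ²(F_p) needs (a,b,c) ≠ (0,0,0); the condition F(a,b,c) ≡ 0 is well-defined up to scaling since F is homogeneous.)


F(4,1,4) ≡ 0 (mod 7); P is on the curve.

Evaluate F(4, 1, 4) term-by-term (mod 7).
  3*X**2 ↦ 3·16·1·1 = 48
  -3*X*Y ↦ -3·4·1·1 = -12
  -3*X*Z ↦ -3·4·1·4 = -48
  -2*Y**2 ↦ -2·1·1·1 = -2
  Y*Z ↦ 1·1·1·4 = 4
  -2*Z**2 ↦ -2·1·1·16 = -32
Sum: F(4, 1, 4) = (48) + (-12) + (-48) + (-2) + (4) + (-32) = -42.
Reducing mod 7: -42 ≡ 0 (mod 7).
Since F(a, b, c) ≡ 0 (mod 7), P lies on the curve.


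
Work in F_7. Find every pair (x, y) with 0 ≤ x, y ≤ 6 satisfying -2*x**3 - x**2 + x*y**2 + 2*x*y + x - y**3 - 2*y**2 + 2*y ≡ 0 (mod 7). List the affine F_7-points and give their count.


Affine F_7-points: {(0, 0), (1, 1), (2, 2), (4, 0), (4, 3), (4, 6), (5, 4), (6, 0), (6, 4)}; count = 9.

For each of the 49 pairs (x, y) ∈ F_7², evaluate f(x, y) mod 7. Record the zeros.
  x = 0: [0↦0, 1↦6, 2↦2, 3↦3, 4↦3, 5↦3, 6↦4]  zeros at y ∈ {0}
  x = 1: [0↦5, 1↦0, 2↦1, 3↦2, 4↦4, 5↦1, 6↦1]  zeros at y ∈ {1}
  x = 2: [0↦3, 1↦1, 2↦0, 3↦1, 4↦5, 5↦6, 6↦5]  zeros at y ∈ {2}
  x = 3: [0↦3, 1↦4, 2↦1, 3↦2, 4↦1, 5↦6, 6↦4]  zeros at y ∈ ∅
  x = 4: [0↦0, 1↦4, 2↦6, 3↦0, 4↦1, 5↦3, 6↦0]  zeros at y ∈ {0, 3, 6}
  x = 5: [0↦3, 1↦3, 2↦3, 3↦4, 4↦0, 5↦6, 6↦2]  zeros at y ∈ {4}
  x = 6: [0↦0, 1↦3, 2↦1, 3↦2, 4↦0, 5↦3, 6↦5]  zeros at y ∈ {0, 4}
Collecting zeros: affine points = {(0, 0), (1, 1), (2, 2), (4, 0), (4, 3), (4, 6), (5, 4), (6, 0), (6, 4)}.
Total count |C(F_7)_aff| = 9.


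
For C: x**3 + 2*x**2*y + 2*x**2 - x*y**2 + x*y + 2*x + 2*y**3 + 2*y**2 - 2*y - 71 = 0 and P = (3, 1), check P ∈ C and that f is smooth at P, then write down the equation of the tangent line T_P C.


Tangent line at P: 53*x + 23*y - 182 = 0.

Step 1: f(3, 1) = 0, so P lies on C.
Step 2: partial derivatives
  f_x(x, y) = 3*x**2 + 4*x*y + 4*x - y**2 + y + 2, f_y(x, y) = 2*x**2 - 2*x*y + x + 6*y**2 + 4*y - 2.
  f_x(P) = 53, f_y(P) = 23 (gradient nonzero, so P is smooth).
Step 3: tangent line at P: 53·(x − 3) + 23·(y − 1) = 0.
Expanding: 53*x + 23*y - 182 = 0.


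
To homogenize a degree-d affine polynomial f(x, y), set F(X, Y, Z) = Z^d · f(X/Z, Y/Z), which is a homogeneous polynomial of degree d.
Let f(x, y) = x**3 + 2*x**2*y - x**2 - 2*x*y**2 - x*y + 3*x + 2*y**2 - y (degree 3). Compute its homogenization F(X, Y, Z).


F(X, Y, Z) = X**3 + 2*X**2*Y - X**2*Z - 2*X*Y**2 - X*Y*Z + 3*X*Z**2 + 2*Y**2*Z - Y*Z**2

deg(f) = 3.
Substitute x = X/Z, y = Y/Z into f, then multiply by Z^3.
  monomial 1·x^3·y^0 ↦ 1·X^3·Y^0·Z^0.
  monomial 2·x^2·y^1 ↦ 2·X^2·Y^1·Z^0.
  monomial -1·x^2·y^0 ↦ -1·X^2·Y^0·Z^1.
  monomial -2·x^1·y^2 ↦ -2·X^1·Y^2·Z^0.
  monomial -1·x^1·y^1 ↦ -1·X^1·Y^1·Z^1.
  monomial 3·x^1·y^0 ↦ 3·X^1·Y^0·Z^2.
  monomial 2·x^0·y^2 ↦ 2·X^0·Y^2·Z^1.
  monomial -1·x^0·y^1 ↦ -1·X^0·Y^1·Z^2.
Collecting: F(X, Y, Z) = X**3 + 2*X**2*Y - X**2*Z - 2*X*Y**2 - X*Y*Z + 3*X*Z**2 + 2*Y**2*Z - Y*Z**2.


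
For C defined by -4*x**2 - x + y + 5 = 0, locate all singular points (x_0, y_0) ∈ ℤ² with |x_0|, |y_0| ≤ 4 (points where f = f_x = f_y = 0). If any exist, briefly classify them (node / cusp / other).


No singular points in the scanned grid; C is smooth there.

Compute partial derivatives:
  f_x = -8*x - 1.
  f_y = 1.
f_y = 1 is a nonzero constant, so f_y never vanishes: no point (x, y) can satisfy f = f_x = f_y = 0. In particular no (x, y) ∈ {−4, ..., 4}² is singular; the curve is smooth.


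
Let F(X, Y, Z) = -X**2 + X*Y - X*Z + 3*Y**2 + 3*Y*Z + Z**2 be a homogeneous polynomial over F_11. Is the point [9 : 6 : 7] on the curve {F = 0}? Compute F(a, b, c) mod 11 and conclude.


F(9,6,7) ≡ 6 (mod 11); P is NOT on the curve.

Evaluate F(9, 6, 7) term-by-term (mod 11).
  -X**2 ↦ -1·81·1·1 = -81
  X*Y ↦ 1·9·6·1 = 54
  -X*Z ↦ -1·9·1·7 = -63
  3*Y**2 ↦ 3·1·36·1 = 108
  3*Y*Z ↦ 3·1·6·7 = 126
  Z**2 ↦ 1·1·1·49 = 49
Sum: F(9, 6, 7) = (-81) + (54) + (-63) + (108) + (126) + (49) = 193.
Reducing mod 11: 193 ≡ 6 (mod 11).
Since F(a, b, c) ≡ 6 ≠ 0 (mod 11), P does NOT lie on the curve.


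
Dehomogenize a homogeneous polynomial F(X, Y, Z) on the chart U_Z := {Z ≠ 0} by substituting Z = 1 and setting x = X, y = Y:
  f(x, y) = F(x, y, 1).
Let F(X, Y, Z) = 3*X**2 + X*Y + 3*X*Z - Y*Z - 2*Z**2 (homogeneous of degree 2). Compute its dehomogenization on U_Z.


f(x, y) = 3*x**2 + x*y + 3*x - y - 2

On U_Z we set Z = 1. Each monomial c·X^i·Y^j·Z^k in F becomes c·x^i·y^j·1^k = c·x^i·y^j.
Substituting Z = 1: F(X, Y, 1) = 3*x**2 + x*y + 3*x - y - 2.
Note: deg(f) ≤ deg(F) = 2; strict inequality happens when F is divisible by Z (lost terms).


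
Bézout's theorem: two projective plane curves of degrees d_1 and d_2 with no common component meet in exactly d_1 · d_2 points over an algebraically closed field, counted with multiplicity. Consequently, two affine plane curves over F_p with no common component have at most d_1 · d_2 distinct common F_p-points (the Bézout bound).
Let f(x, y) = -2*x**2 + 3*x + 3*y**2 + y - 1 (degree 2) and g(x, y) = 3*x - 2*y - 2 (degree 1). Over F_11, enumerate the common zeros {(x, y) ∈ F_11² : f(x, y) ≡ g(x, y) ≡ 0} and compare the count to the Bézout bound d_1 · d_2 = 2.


Common zeros: {(2, 2), (3, 9)}; count = 2; Bézout bound = 2.

deg(f) = 2, deg(g) = 1, so Bézout bound = 2.
Scan x ∈ F_11. For each x, list the y ∈ F_11 with f(x, y) ≡ 0 and those with g(x, y) ≡ 0 (mod 11); the common zeros in that column are the intersection.
  x = 0: f ≡ 0 at y ∈ ∅; g ≡ 0 at y ∈ {10}; common: ∅.
  x = 1: f ≡ 0 at y ∈ {0, 7}; g ≡ 0 at y ∈ {6}; common: ∅.
  x = 2: f ≡ 0 at y ∈ {2, 5}; g ≡ 0 at y ∈ {2}; common: {2}.
  x = 3: f ≡ 0 at y ∈ {9}; g ≡ 0 at y ∈ {9}; common: {9}.
  x = 4: f ≡ 0 at y ∈ {9}; g ≡ 0 at y ∈ {5}; common: ∅.
  x = 5: f ≡ 0 at y ∈ {2, 5}; g ≡ 0 at y ∈ {1}; common: ∅.
  x = 6: f ≡ 0 at y ∈ {0, 7}; g ≡ 0 at y ∈ {8}; common: ∅.
  x = 7: f ≡ 0 at y ∈ ∅; g ≡ 0 at y ∈ {4}; common: ∅.
  x = 8: f ≡ 0 at y ∈ ∅; g ≡ 0 at y ∈ {0}; common: ∅.
  x = 9: f ≡ 0 at y ∈ {1, 6}; g ≡ 0 at y ∈ {7}; common: ∅.
  x = 10: f ≡ 0 at y ∈ ∅; g ≡ 0 at y ∈ {3}; common: ∅.
Collecting: common zeros = {(2, 2), (3, 9)}, so the count is 2.
Comparison with the Bézout bound: 2 ≤ 2 = deg(f)·deg(g), as expected for curves with no common component (the bound is attained).


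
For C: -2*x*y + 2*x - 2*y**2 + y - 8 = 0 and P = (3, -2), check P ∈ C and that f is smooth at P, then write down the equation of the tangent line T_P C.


Tangent line at P: 6*x + 3*y - 12 = 0.

Step 1: f(3, -2) = 0, so P lies on C.
Step 2: partial derivatives
  f_x(x, y) = 2 - 2*y, f_y(x, y) = -2*x - 4*y + 1.
  f_x(P) = 6, f_y(P) = 3 (gradient nonzero, so P is smooth).
Step 3: tangent line at P: 6·(x − 3) + 3·(y − -2) = 0.
Expanding: 6*x + 3*y - 12 = 0.


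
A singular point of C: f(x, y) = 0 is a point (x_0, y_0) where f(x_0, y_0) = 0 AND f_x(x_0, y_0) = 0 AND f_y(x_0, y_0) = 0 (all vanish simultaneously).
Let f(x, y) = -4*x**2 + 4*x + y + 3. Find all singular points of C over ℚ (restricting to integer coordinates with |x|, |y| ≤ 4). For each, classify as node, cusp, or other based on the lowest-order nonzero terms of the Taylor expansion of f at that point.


No singular points in the scanned grid; C is smooth there.

Compute partial derivatives:
  f_x = 4 - 8*x.
  f_y = 1.
f_y = 1 is a nonzero constant, so f_y never vanishes: no point (x, y) can satisfy f = f_x = f_y = 0. In particular no (x, y) ∈ {−4, ..., 4}² is singular; the curve is smooth.


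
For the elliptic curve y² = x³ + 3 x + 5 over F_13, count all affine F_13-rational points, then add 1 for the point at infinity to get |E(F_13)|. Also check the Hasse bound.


Affine points = {(1, 3), (1, 10), (4, 4), (4, 9), (11, 2), (11, 11), (12, 1), (12, 12)}; affine count = 8; |E(F_13)| = 9.

Discriminant check: Δ ∝ 4a³ + 27b² = 4·3³ + 27·5² = 4·27 + 27·25 ≡ 3 (mod 13). Nonzero ⇒ E is nonsingular.
For each x ∈ F_13, compute rhs = x³ + 3·x + 5 mod 13, then count y ∈ F_13 with y² ≡ rhs.
  x = 0: rhs = 5, matching y values: none (0 points).
  x = 1: rhs = 9, matching y values: 3, 10 (2 points).
  x = 2: rhs = 6, matching y values: none (0 points).
  x = 3: rhs = 2, matching y values: none (0 points).
  x = 4: rhs = 3, matching y values: 4, 9 (2 points).
  x = 5: rhs = 2, matching y values: none (0 points).
  x = 6: rhs = 5, matching y values: none (0 points).
  x = 7: rhs = 5, matching y values: none (0 points).
  x = 8: rhs = 8, matching y values: none (0 points).
  x = 9: rhs = 7, matching y values: none (0 points).
  x = 10: rhs = 8, matching y values: none (0 points).
  x = 11: rhs = 4, matching y values: 2, 11 (2 points).
  x = 12: rhs = 1, matching y values: 1, 12 (2 points).
Total affine count: 8.
Full point count |E(F_13)| = 8 + 1 = 9.
Hasse bound: |9 − (13+1)| = |-5| = 5 ≤ 2√13 ≈ 7.2111 ✓.


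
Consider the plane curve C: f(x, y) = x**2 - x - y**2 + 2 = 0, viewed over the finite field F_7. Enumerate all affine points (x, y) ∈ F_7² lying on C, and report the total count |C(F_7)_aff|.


Affine F_7-points: {(0, 3), (0, 4), (1, 3), (1, 4), (2, 2), (2, 5), (3, 1), (3, 6), (4, 0), (5, 1), (5, 6), (6, 2), (6, 5)}; count = 13.

For each of the 49 pairs (x, y) ∈ F_7², evaluate f(x, y) mod 7. Record the zeros.
  x = 0: [0↦2, 1↦1, 2↦5, 3↦0, 4↦0, 5↦5, 6↦1]  zeros at y ∈ {3, 4}
  x = 1: [0↦2, 1↦1, 2↦5, 3↦0, 4↦0, 5↦5, 6↦1]  zeros at y ∈ {3, 4}
  x = 2: [0↦4, 1↦3, 2↦0, 3↦2, 4↦2, 5↦0, 6↦3]  zeros at y ∈ {2, 5}
  x = 3: [0↦1, 1↦0, 2↦4, 3↦6, 4↦6, 5↦4, 6↦0]  zeros at y ∈ {1, 6}
  x = 4: [0↦0, 1↦6, 2↦3, 3↦5, 4↦5, 5↦3, 6↦6]  zeros at y ∈ {0}
  x = 5: [0↦1, 1↦0, 2↦4, 3↦6, 4↦6, 5↦4, 6↦0]  zeros at y ∈ {1, 6}
  x = 6: [0↦4, 1↦3, 2↦0, 3↦2, 4↦2, 5↦0, 6↦3]  zeros at y ∈ {2, 5}
Collecting zeros: affine points = {(0, 3), (0, 4), (1, 3), (1, 4), (2, 2), (2, 5), (3, 1), (3, 6), (4, 0), (5, 1), (5, 6), (6, 2), (6, 5)}.
Total count |C(F_7)_aff| = 13.


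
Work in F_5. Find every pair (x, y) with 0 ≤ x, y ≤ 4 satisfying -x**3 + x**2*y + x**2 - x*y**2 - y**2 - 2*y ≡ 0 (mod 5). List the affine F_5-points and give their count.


Affine F_5-points: {(0, 0), (0, 3), (1, 0), (1, 2), (2, 1), (2, 3), (3, 1), (3, 2), (4, 2)}; count = 9.

For each of the 25 pairs (x, y) ∈ F_5², evaluate f(x, y) mod 5. Record the zeros.
  x = 0: [0↦0, 1↦2, 2↦2, 3↦0, 4↦1]  zeros at y ∈ {0, 3}
  x = 1: [0↦0, 1↦2, 2↦0, 3↦4, 4↦4]  zeros at y ∈ {0, 2}
  x = 2: [0↦1, 1↦0, 2↦3, 3↦0, 4↦1]  zeros at y ∈ {1, 3}
  x = 3: [0↦2, 1↦0, 2↦0, 3↦2, 4↦1]  zeros at y ∈ {1, 2}
  x = 4: [0↦2, 1↦1, 2↦0, 3↦4, 4↦3]  zeros at y ∈ {2}
Collecting zeros: affine points = {(0, 0), (0, 3), (1, 0), (1, 2), (2, 1), (2, 3), (3, 1), (3, 2), (4, 2)}.
Total count |C(F_5)_aff| = 9.


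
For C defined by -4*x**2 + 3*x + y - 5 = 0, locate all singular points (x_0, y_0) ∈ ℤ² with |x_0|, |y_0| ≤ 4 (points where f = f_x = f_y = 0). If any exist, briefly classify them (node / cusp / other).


No singular points in the scanned grid; C is smooth there.

Compute partial derivatives:
  f_x = 3 - 8*x.
  f_y = 1.
f_y = 1 is a nonzero constant, so f_y never vanishes: no point (x, y) can satisfy f = f_x = f_y = 0. In particular no (x, y) ∈ {−4, ..., 4}² is singular; the curve is smooth.


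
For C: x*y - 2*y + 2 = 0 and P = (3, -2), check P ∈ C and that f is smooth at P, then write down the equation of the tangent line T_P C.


Tangent line at P: -2*x + y + 8 = 0.

Step 1: f(3, -2) = 0, so P lies on C.
Step 2: partial derivatives
  f_x(x, y) = y, f_y(x, y) = x - 2.
  f_x(P) = -2, f_y(P) = 1 (gradient nonzero, so P is smooth).
Step 3: tangent line at P: -2·(x − 3) + 1·(y − -2) = 0.
Expanding: -2*x + y + 8 = 0.


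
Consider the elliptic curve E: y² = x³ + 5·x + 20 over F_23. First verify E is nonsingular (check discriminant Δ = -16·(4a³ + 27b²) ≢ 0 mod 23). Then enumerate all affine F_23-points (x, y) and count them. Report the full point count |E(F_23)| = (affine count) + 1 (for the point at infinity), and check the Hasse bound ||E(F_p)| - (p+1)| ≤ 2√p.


Affine points = {(1, 7), (1, 16), (3, 4), (3, 19), (4, 9), (4, 14), (5, 3), (5, 20), (6, 6), (6, 17), (9, 9), (9, 14), (10, 9), (10, 14), (11, 7), (11, 16), (17, 2), (17, 21), (18, 10), (18, 13), (20, 1), (20, 22), (21, 5), (21, 18)}; affine count = 24; |E(F_23)| = 25.

Discriminant check: Δ ∝ 4a³ + 27b² = 4·5³ + 27·20² = 4·125 + 27·400 ≡ 7 (mod 23). Nonzero ⇒ E is nonsingular.
For each x ∈ F_23, compute rhs = x³ + 5·x + 20 mod 23, then count y ∈ F_23 with y² ≡ rhs.
  x = 0: rhs = 20, matching y values: none (0 points).
  x = 1: rhs = 3, matching y values: 7, 16 (2 points).
  x = 2: rhs = 15, matching y values: none (0 points).
  x = 3: rhs = 16, matching y values: 4, 19 (2 points).
  x = 4: rhs = 12, matching y values: 9, 14 (2 points).
  x = 5: rhs = 9, matching y values: 3, 20 (2 points).
  x = 6: rhs = 13, matching y values: 6, 17 (2 points).
  x = 7: rhs = 7, matching y values: none (0 points).
  x = 8: rhs = 20, matching y values: none (0 points).
  x = 9: rhs = 12, matching y values: 9, 14 (2 points).
  x = 10: rhs = 12, matching y values: 9, 14 (2 points).
  x = 11: rhs = 3, matching y values: 7, 16 (2 points).
  x = 12: rhs = 14, matching y values: none (0 points).
  x = 13: rhs = 5, matching y values: none (0 points).
  x = 14: rhs = 5, matching y values: none (0 points).
  x = 15: rhs = 20, matching y values: none (0 points).
  x = 16: rhs = 10, matching y values: none (0 points).
  x = 17: rhs = 4, matching y values: 2, 21 (2 points).
  x = 18: rhs = 8, matching y values: 10, 13 (2 points).
  x = 19: rhs = 5, matching y values: none (0 points).
  x = 20: rhs = 1, matching y values: 1, 22 (2 points).
  x = 21: rhs = 2, matching y values: 5, 18 (2 points).
  x = 22: rhs = 14, matching y values: none (0 points).
Total affine count: 24.
Full point count |E(F_23)| = 24 + 1 = 25.
Hasse bound: |25 − (23+1)| = |1| = 1 ≤ 2√23 ≈ 9.5917 ✓.
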